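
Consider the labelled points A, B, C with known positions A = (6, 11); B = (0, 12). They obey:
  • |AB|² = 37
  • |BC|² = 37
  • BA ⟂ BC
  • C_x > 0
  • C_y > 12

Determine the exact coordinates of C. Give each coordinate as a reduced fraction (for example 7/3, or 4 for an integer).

1. C_x = 1  [[BA ⟂ BC ⇒ 6x-1y+12=0] ∩ [|C−(0, 12)|²=37]]
2. C_y = 18  [[BA ⟂ BC ⇒ 6x-1y+12=0] ∩ [|C−(0, 12)|²=37]]
   so C = (1, 18)

C = (1, 18)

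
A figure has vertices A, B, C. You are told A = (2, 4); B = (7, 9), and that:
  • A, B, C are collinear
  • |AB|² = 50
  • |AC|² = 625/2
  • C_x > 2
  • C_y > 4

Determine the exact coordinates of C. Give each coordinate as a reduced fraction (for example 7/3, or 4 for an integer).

C = (29/2, 33/2)

1. C_x = 29/2  [[A, B, C are collinear ⇒ -5x+5y-10=0] ∩ [|C−(2, 4)|²=625/2]]
2. C_y = 33/2  [[A, B, C are collinear ⇒ -5x+5y-10=0] ∩ [|C−(2, 4)|²=625/2]]
   so C = (29/2, 33/2)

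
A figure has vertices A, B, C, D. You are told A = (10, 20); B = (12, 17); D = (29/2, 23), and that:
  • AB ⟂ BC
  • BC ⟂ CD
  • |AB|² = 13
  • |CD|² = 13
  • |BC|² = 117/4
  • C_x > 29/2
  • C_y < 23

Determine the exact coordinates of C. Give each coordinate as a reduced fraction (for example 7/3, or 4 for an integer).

C = (33/2, 20)

1. C_x = 33/2  [[AB ⟂ BC ⇒ 2x-3y+27=0] ∩ [|C−(29/2, 23)|²=13]]
2. C_y = 20  [[AB ⟂ BC ⇒ 2x-3y+27=0] ∩ [|C−(29/2, 23)|²=13]]
   so C = (33/2, 20)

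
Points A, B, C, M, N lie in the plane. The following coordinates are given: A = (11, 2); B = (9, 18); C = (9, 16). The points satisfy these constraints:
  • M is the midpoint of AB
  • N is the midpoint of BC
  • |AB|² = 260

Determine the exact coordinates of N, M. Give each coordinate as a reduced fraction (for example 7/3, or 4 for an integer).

1. M_x = 10  [2·M = A+B = (11, 2)+(9, 18)]
2. M_y = 10  [2·M = A+B = (11, 2)+(9, 18)]
   so M = (10, 10)
3. N_x = 9  [2·N = B+C = (9, 18)+(9, 16)]
4. N_y = 17  [2·N = B+C = (9, 18)+(9, 16)]
   so N = (9, 17)

N = (9, 17)
M = (10, 10)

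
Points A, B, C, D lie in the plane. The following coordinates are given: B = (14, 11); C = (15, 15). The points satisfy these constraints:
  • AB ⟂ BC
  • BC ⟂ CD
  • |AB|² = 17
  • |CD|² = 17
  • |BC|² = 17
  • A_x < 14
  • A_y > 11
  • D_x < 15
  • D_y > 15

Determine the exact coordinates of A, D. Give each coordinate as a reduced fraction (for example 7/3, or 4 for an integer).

A = (10, 12)
D = (11, 16)

1. A_x = 10  [[AB ⟂ BC ⇒ -1x-4y+58=0] ∩ [|A−(14, 11)|²=17]]
2. A_y = 12  [[AB ⟂ BC ⇒ -1x-4y+58=0] ∩ [|A−(14, 11)|²=17]]
   so A = (10, 12)
3. D_x = 11  [[BC ⟂ CD ⇒ 1x+4y-75=0] ∩ [|D−(15, 15)|²=17]]
4. D_y = 16  [[BC ⟂ CD ⇒ 1x+4y-75=0] ∩ [|D−(15, 15)|²=17]]
   so D = (11, 16)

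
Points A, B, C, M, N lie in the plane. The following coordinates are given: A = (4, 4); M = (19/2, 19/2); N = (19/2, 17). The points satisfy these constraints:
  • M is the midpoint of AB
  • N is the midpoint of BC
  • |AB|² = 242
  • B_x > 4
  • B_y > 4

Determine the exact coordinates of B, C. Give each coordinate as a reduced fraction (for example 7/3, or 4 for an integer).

1. B_x = 15  [B = 2·M−A = 2·(19/2, 19/2)−(4, 4)]
2. B_y = 15  [B = 2·M−A = 2·(19/2, 19/2)−(4, 4)]
   so B = (15, 15)
3. C_x = 4  [C = 2·N−B = 2·(19/2, 17)−(15, 15)]
4. C_y = 19  [C = 2·N−B = 2·(19/2, 17)−(15, 15)]
   so C = (4, 19)

B = (15, 15)
C = (4, 19)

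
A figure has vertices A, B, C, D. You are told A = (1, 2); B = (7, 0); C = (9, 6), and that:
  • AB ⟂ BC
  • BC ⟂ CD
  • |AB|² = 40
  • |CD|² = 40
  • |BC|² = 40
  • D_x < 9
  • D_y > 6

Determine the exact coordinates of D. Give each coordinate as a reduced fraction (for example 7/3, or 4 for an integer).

D = (3, 8)

1. D_x = 3  [[BC ⟂ CD ⇒ 2x+6y-54=0] ∩ [|D−(9, 6)|²=40]]
2. D_y = 8  [[BC ⟂ CD ⇒ 2x+6y-54=0] ∩ [|D−(9, 6)|²=40]]
   so D = (3, 8)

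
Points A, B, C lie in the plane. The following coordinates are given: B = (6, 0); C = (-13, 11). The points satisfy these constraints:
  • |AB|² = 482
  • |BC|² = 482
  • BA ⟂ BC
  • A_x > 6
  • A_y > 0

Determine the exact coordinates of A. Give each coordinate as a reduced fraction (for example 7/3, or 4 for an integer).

1. A_x = 17  [[BA ⟂ BC ⇒ -19x+11y+114=0] ∩ [|A−(6, 0)|²=482]]
2. A_y = 19  [[BA ⟂ BC ⇒ -19x+11y+114=0] ∩ [|A−(6, 0)|²=482]]
   so A = (17, 19)

A = (17, 19)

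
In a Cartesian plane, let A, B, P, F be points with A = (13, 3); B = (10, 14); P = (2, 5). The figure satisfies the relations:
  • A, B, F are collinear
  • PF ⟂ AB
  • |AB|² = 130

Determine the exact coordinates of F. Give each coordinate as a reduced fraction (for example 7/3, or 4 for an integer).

F = (305/26, 199/26)

1. F_x = 305/26  [[A, B, F are collinear ⇒ -11x-3y+152=0] ∩ [PF ⟂ AB ⇒ -3x+11y-49=0]]
2. F_y = 199/26  [[A, B, F are collinear ⇒ -11x-3y+152=0] ∩ [PF ⟂ AB ⇒ -3x+11y-49=0]]
   so F = (305/26, 199/26)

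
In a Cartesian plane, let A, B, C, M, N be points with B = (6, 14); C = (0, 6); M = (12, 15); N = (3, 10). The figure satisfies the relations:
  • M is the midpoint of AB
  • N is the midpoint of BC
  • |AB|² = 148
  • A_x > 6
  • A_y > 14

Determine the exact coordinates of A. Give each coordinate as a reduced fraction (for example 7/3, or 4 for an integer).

A = (18, 16)

1. A_x = 18  [A = 2·M−B = 2·(12, 15)−(6, 14)]
2. A_y = 16  [A = 2·M−B = 2·(12, 15)−(6, 14)]
   so A = (18, 16)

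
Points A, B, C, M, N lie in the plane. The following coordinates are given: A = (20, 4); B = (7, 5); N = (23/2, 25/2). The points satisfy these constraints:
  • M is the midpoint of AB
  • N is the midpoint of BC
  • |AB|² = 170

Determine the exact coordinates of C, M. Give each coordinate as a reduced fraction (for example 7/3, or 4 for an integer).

1. M_x = 27/2  [2·M = A+B = (20, 4)+(7, 5)]
2. M_y = 9/2  [2·M = A+B = (20, 4)+(7, 5)]
   so M = (27/2, 9/2)
3. C_x = 16  [C = 2·N−B = 2·(23/2, 25/2)−(7, 5)]
4. C_y = 20  [C = 2·N−B = 2·(23/2, 25/2)−(7, 5)]
   so C = (16, 20)

C = (16, 20)
M = (27/2, 9/2)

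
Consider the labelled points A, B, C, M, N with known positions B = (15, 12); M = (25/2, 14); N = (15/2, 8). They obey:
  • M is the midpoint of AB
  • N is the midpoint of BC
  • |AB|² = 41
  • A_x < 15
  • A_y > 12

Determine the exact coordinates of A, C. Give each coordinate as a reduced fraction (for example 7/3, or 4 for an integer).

A = (10, 16)
C = (0, 4)

1. A_x = 10  [A = 2·M−B = 2·(25/2, 14)−(15, 12)]
2. A_y = 16  [A = 2·M−B = 2·(25/2, 14)−(15, 12)]
   so A = (10, 16)
3. C_x = 0  [C = 2·N−B = 2·(15/2, 8)−(15, 12)]
4. C_y = 4  [C = 2·N−B = 2·(15/2, 8)−(15, 12)]
   so C = (0, 4)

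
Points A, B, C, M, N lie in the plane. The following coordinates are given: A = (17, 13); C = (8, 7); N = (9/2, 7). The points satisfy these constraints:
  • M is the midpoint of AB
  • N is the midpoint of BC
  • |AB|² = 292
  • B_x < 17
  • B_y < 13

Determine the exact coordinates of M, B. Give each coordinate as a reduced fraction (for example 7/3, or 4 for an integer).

M = (9, 10)
B = (1, 7)

1. B_x = 1  [B = 2·N−C = 2·(9/2, 7)−(8, 7)]
2. B_y = 7  [B = 2·N−C = 2·(9/2, 7)−(8, 7)]
   so B = (1, 7)
3. M_x = 9  [2·M = A+B = (17, 13)+(1, 7)]
4. M_y = 10  [2·M = A+B = (17, 13)+(1, 7)]
   so M = (9, 10)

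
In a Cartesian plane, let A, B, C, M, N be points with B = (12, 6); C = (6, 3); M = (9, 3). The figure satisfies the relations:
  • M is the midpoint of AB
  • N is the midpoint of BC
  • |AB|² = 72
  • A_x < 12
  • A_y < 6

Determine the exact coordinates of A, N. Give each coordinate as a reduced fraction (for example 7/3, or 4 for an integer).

A = (6, 0)
N = (9, 9/2)

1. A_x = 6  [A = 2·M−B = 2·(9, 3)−(12, 6)]
2. A_y = 0  [A = 2·M−B = 2·(9, 3)−(12, 6)]
   so A = (6, 0)
3. N_x = 9  [2·N = B+C = (12, 6)+(6, 3)]
4. N_y = 9/2  [2·N = B+C = (12, 6)+(6, 3)]
   so N = (9, 9/2)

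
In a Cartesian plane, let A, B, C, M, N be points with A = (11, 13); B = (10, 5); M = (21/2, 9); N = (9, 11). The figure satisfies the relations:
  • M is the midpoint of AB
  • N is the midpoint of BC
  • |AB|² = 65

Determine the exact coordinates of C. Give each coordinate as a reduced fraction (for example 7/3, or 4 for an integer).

C = (8, 17)

1. C_x = 8  [C = 2·N−B = 2·(9, 11)−(10, 5)]
2. C_y = 17  [C = 2·N−B = 2·(9, 11)−(10, 5)]
   so C = (8, 17)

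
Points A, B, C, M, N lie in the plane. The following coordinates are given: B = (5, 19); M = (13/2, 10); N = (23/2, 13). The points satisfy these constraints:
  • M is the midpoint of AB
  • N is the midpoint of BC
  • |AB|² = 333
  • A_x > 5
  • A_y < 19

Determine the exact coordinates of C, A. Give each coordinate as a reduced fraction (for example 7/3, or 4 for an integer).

1. A_x = 8  [A = 2·M−B = 2·(13/2, 10)−(5, 19)]
2. A_y = 1  [A = 2·M−B = 2·(13/2, 10)−(5, 19)]
   so A = (8, 1)
3. C_x = 18  [C = 2·N−B = 2·(23/2, 13)−(5, 19)]
4. C_y = 7  [C = 2·N−B = 2·(23/2, 13)−(5, 19)]
   so C = (18, 7)

C = (18, 7)
A = (8, 1)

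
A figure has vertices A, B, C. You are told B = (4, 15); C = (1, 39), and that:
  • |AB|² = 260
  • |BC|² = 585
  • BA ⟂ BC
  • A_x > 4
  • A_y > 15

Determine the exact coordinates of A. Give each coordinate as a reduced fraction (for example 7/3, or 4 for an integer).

1. A_x = 20  [[BA ⟂ BC ⇒ -3x+24y-348=0] ∩ [|A−(4, 15)|²=260]]
2. A_y = 17  [[BA ⟂ BC ⇒ -3x+24y-348=0] ∩ [|A−(4, 15)|²=260]]
   so A = (20, 17)

A = (20, 17)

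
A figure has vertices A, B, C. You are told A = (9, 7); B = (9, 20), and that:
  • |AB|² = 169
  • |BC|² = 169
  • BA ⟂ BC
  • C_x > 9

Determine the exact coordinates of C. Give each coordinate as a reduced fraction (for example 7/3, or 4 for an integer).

1. C_x = 22  [[BA ⟂ BC ⇒ -13y+260=0] ∩ [|C−(9, 20)|²=169]]
2. C_y = 20  [[BA ⟂ BC ⇒ -13y+260=0] ∩ [|C−(9, 20)|²=169]]
   so C = (22, 20)

C = (22, 20)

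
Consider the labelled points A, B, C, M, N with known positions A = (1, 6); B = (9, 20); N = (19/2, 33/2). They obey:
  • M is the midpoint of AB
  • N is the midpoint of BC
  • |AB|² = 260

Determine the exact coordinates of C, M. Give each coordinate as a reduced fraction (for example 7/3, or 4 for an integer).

C = (10, 13)
M = (5, 13)

1. M_x = 5  [2·M = A+B = (1, 6)+(9, 20)]
2. M_y = 13  [2·M = A+B = (1, 6)+(9, 20)]
   so M = (5, 13)
3. C_x = 10  [C = 2·N−B = 2·(19/2, 33/2)−(9, 20)]
4. C_y = 13  [C = 2·N−B = 2·(19/2, 33/2)−(9, 20)]
   so C = (10, 13)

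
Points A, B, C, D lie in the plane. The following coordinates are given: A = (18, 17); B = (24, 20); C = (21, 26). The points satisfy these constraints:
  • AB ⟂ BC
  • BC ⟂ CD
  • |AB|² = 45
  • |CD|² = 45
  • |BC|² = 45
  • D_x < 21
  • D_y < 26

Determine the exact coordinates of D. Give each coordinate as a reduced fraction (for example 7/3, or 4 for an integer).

D = (15, 23)

1. D_x = 15  [[BC ⟂ CD ⇒ -3x+6y-93=0] ∩ [|D−(21, 26)|²=45]]
2. D_y = 23  [[BC ⟂ CD ⇒ -3x+6y-93=0] ∩ [|D−(21, 26)|²=45]]
   so D = (15, 23)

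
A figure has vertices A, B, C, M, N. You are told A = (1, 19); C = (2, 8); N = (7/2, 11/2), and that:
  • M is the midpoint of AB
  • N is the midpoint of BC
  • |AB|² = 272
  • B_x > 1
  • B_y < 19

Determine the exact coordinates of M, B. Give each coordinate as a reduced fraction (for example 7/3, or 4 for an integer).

M = (3, 11)
B = (5, 3)

1. B_x = 5  [B = 2·N−C = 2·(7/2, 11/2)−(2, 8)]
2. B_y = 3  [B = 2·N−C = 2·(7/2, 11/2)−(2, 8)]
   so B = (5, 3)
3. M_x = 3  [2·M = A+B = (1, 19)+(5, 3)]
4. M_y = 11  [2·M = A+B = (1, 19)+(5, 3)]
   so M = (3, 11)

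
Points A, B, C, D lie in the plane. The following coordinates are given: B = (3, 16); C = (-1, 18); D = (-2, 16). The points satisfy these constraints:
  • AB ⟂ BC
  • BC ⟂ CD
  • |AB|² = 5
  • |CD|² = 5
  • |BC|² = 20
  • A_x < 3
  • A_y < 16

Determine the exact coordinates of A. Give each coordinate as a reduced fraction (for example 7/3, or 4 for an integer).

A = (2, 14)

1. A_x = 2  [[AB ⟂ BC ⇒ 4x-2y+20=0] ∩ [|A−(3, 16)|²=5]]
2. A_y = 14  [[AB ⟂ BC ⇒ 4x-2y+20=0] ∩ [|A−(3, 16)|²=5]]
   so A = (2, 14)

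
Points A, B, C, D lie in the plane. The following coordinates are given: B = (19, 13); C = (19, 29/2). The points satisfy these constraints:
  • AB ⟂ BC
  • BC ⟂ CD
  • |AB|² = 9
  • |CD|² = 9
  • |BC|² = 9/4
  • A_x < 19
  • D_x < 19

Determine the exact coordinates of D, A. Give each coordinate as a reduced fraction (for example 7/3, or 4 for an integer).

D = (16, 29/2)
A = (16, 13)

1. D_x = 16  [[BC ⟂ CD ⇒ 3/2y-87/4=0] ∩ [|D−(19, 29/2)|²=9]]
2. D_y = 29/2  [[BC ⟂ CD ⇒ 3/2y-87/4=0] ∩ [|D−(19, 29/2)|²=9]]
   so D = (16, 29/2)
3. A_x = 16  [[AB ⟂ BC ⇒ -3/2y+39/2=0] ∩ [|A−(19, 13)|²=9]]
4. A_y = 13  [[AB ⟂ BC ⇒ -3/2y+39/2=0] ∩ [|A−(19, 13)|²=9]]
   so A = (16, 13)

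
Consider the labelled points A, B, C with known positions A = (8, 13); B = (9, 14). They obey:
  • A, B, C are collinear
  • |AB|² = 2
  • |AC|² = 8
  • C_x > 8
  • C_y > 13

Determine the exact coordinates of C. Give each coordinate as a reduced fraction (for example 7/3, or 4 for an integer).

C = (10, 15)

1. C_x = 10  [[A, B, C are collinear ⇒ -1x+1y-5=0] ∩ [|C−(8, 13)|²=8]]
2. C_y = 15  [[A, B, C are collinear ⇒ -1x+1y-5=0] ∩ [|C−(8, 13)|²=8]]
   so C = (10, 15)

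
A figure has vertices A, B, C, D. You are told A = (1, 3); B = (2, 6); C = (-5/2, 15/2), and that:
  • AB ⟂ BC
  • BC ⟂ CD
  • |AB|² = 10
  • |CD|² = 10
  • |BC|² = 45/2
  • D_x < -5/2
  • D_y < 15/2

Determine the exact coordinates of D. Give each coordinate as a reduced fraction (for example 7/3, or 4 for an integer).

D = (-7/2, 9/2)

1. D_x = -7/2  [[BC ⟂ CD ⇒ -9/2x+3/2y-45/2=0] ∩ [|D−(-5/2, 15/2)|²=10]]
2. D_y = 9/2  [[BC ⟂ CD ⇒ -9/2x+3/2y-45/2=0] ∩ [|D−(-5/2, 15/2)|²=10]]
   so D = (-7/2, 9/2)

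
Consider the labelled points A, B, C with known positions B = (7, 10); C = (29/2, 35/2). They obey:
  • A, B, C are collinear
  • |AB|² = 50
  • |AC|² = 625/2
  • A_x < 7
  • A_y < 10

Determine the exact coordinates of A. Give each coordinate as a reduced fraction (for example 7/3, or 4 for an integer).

1. A_x = 2  [[A, B, C are collinear ⇒ -15/2x+15/2y-45/2=0] ∩ [|A−(7, 10)|²=50]]
2. A_y = 5  [[A, B, C are collinear ⇒ -15/2x+15/2y-45/2=0] ∩ [|A−(7, 10)|²=50]]
   so A = (2, 5)

A = (2, 5)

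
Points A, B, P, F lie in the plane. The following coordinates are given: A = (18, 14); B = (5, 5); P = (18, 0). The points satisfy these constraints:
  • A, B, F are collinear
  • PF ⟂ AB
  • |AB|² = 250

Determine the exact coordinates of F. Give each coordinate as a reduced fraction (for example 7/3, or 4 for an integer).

1. F_x = 1431/125  [[A, B, F are collinear ⇒ 9x-13y+20=0] ∩ [PF ⟂ AB ⇒ -13x-9y+234=0]]
2. F_y = 1183/125  [[A, B, F are collinear ⇒ 9x-13y+20=0] ∩ [PF ⟂ AB ⇒ -13x-9y+234=0]]
   so F = (1431/125, 1183/125)

F = (1431/125, 1183/125)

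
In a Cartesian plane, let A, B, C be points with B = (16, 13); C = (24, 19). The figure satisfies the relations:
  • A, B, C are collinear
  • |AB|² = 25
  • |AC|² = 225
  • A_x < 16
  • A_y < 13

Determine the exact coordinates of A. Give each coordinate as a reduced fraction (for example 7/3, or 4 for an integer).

1. A_x = 12  [[A, B, C are collinear ⇒ -6x+8y-8=0] ∩ [|A−(16, 13)|²=25]]
2. A_y = 10  [[A, B, C are collinear ⇒ -6x+8y-8=0] ∩ [|A−(16, 13)|²=25]]
   so A = (12, 10)

A = (12, 10)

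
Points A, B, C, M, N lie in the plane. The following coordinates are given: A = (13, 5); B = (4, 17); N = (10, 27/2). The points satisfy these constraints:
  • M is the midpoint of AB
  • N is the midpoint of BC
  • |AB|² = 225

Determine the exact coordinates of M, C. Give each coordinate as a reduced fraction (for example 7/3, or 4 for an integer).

M = (17/2, 11)
C = (16, 10)

1. M_x = 17/2  [2·M = A+B = (13, 5)+(4, 17)]
2. M_y = 11  [2·M = A+B = (13, 5)+(4, 17)]
   so M = (17/2, 11)
3. C_x = 16  [C = 2·N−B = 2·(10, 27/2)−(4, 17)]
4. C_y = 10  [C = 2·N−B = 2·(10, 27/2)−(4, 17)]
   so C = (16, 10)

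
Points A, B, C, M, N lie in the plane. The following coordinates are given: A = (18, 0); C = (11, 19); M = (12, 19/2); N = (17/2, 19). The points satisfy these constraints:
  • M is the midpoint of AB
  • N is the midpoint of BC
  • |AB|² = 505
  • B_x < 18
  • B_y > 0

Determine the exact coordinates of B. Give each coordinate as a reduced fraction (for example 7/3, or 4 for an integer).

1. B_x = 6  [B = 2·M−A = 2·(12, 19/2)−(18, 0)]
2. B_y = 19  [B = 2·M−A = 2·(12, 19/2)−(18, 0)]
   so B = (6, 19)

B = (6, 19)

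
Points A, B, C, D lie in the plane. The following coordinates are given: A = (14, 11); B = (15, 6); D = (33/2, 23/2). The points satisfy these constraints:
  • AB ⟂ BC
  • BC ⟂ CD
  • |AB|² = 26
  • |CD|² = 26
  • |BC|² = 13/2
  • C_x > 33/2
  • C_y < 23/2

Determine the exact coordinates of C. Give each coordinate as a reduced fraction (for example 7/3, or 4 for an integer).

1. C_x = 35/2  [[AB ⟂ BC ⇒ 1x-5y+15=0] ∩ [|C−(33/2, 23/2)|²=26]]
2. C_y = 13/2  [[AB ⟂ BC ⇒ 1x-5y+15=0] ∩ [|C−(33/2, 23/2)|²=26]]
   so C = (35/2, 13/2)

C = (35/2, 13/2)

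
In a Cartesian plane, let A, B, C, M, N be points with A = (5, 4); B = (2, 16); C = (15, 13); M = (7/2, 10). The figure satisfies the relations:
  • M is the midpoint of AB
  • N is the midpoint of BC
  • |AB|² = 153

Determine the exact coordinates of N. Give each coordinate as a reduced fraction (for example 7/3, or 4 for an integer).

1. N_x = 17/2  [2·N = B+C = (2, 16)+(15, 13)]
2. N_y = 29/2  [2·N = B+C = (2, 16)+(15, 13)]
   so N = (17/2, 29/2)

N = (17/2, 29/2)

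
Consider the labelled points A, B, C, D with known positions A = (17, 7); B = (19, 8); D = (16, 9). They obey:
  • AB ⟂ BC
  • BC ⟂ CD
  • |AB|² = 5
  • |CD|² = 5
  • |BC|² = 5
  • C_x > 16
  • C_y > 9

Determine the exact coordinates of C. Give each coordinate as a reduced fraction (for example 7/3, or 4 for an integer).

C = (18, 10)

1. C_x = 18  [[AB ⟂ BC ⇒ 2x+1y-46=0] ∩ [|C−(16, 9)|²=5]]
2. C_y = 10  [[AB ⟂ BC ⇒ 2x+1y-46=0] ∩ [|C−(16, 9)|²=5]]
   so C = (18, 10)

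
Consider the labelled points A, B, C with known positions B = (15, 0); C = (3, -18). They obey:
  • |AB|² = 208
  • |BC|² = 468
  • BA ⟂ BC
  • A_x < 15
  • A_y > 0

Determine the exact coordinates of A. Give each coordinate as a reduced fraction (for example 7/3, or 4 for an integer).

1. A_x = 3  [[BA ⟂ BC ⇒ -12x-18y+180=0] ∩ [|A−(15, 0)|²=208]]
2. A_y = 8  [[BA ⟂ BC ⇒ -12x-18y+180=0] ∩ [|A−(15, 0)|²=208]]
   so A = (3, 8)

A = (3, 8)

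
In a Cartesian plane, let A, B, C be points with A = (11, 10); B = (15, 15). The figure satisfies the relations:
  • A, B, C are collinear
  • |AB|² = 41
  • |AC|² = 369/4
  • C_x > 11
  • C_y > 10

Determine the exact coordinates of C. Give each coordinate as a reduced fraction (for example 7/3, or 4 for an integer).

C = (17, 35/2)

1. C_x = 17  [[A, B, C are collinear ⇒ -5x+4y+15=0] ∩ [|C−(11, 10)|²=369/4]]
2. C_y = 35/2  [[A, B, C are collinear ⇒ -5x+4y+15=0] ∩ [|C−(11, 10)|²=369/4]]
   so C = (17, 35/2)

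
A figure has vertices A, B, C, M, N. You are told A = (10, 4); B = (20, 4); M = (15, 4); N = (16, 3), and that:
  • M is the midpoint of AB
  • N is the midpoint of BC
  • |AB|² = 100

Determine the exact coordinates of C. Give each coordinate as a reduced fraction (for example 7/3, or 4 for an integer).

1. C_x = 12  [C = 2·N−B = 2·(16, 3)−(20, 4)]
2. C_y = 2  [C = 2·N−B = 2·(16, 3)−(20, 4)]
   so C = (12, 2)

C = (12, 2)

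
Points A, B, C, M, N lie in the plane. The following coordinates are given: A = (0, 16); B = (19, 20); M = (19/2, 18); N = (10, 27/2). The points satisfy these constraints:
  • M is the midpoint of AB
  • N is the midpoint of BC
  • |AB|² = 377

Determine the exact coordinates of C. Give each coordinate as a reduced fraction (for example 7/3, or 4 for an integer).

1. C_x = 1  [C = 2·N−B = 2·(10, 27/2)−(19, 20)]
2. C_y = 7  [C = 2·N−B = 2·(10, 27/2)−(19, 20)]
   so C = (1, 7)

C = (1, 7)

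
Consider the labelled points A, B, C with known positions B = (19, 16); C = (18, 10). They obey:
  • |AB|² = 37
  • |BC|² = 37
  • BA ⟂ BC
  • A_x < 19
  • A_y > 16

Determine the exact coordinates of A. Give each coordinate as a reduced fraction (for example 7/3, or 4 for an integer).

A = (13, 17)

1. A_x = 13  [[BA ⟂ BC ⇒ -1x-6y+115=0] ∩ [|A−(19, 16)|²=37]]
2. A_y = 17  [[BA ⟂ BC ⇒ -1x-6y+115=0] ∩ [|A−(19, 16)|²=37]]
   so A = (13, 17)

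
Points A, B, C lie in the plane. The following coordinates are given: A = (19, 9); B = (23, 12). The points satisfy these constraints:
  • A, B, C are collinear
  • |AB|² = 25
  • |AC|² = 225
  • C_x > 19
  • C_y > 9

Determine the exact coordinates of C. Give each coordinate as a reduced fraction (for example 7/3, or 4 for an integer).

1. C_x = 31  [[A, B, C are collinear ⇒ -3x+4y+21=0] ∩ [|C−(19, 9)|²=225]]
2. C_y = 18  [[A, B, C are collinear ⇒ -3x+4y+21=0] ∩ [|C−(19, 9)|²=225]]
   so C = (31, 18)

C = (31, 18)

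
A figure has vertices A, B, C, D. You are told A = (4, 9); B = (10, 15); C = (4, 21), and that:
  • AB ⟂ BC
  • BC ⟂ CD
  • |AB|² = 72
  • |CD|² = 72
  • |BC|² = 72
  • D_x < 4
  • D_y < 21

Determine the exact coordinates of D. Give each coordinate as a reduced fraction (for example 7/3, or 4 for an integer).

D = (-2, 15)

1. D_x = -2  [[BC ⟂ CD ⇒ -6x+6y-102=0] ∩ [|D−(4, 21)|²=72]]
2. D_y = 15  [[BC ⟂ CD ⇒ -6x+6y-102=0] ∩ [|D−(4, 21)|²=72]]
   so D = (-2, 15)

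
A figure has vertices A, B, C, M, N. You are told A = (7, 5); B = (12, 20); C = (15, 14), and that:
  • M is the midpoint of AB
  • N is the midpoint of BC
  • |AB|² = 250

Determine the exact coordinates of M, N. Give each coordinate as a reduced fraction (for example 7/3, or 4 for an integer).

1. M_x = 19/2  [2·M = A+B = (7, 5)+(12, 20)]
2. M_y = 25/2  [2·M = A+B = (7, 5)+(12, 20)]
   so M = (19/2, 25/2)
3. N_x = 27/2  [2·N = B+C = (12, 20)+(15, 14)]
4. N_y = 17  [2·N = B+C = (12, 20)+(15, 14)]
   so N = (27/2, 17)

M = (19/2, 25/2)
N = (27/2, 17)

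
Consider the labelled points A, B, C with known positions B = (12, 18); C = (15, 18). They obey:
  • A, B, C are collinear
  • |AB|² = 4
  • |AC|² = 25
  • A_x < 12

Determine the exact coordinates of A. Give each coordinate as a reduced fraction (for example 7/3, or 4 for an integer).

1. A_x = 10  [[A, B, C are collinear ⇒ 3y-54=0] ∩ [|A−(12, 18)|²=4]]
2. A_y = 18  [[A, B, C are collinear ⇒ 3y-54=0] ∩ [|A−(12, 18)|²=4]]
   so A = (10, 18)

A = (10, 18)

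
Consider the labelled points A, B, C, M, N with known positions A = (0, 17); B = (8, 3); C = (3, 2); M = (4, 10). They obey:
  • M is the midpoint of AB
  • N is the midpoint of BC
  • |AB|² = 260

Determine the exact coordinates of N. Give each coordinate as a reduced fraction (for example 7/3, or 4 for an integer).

1. N_x = 11/2  [2·N = B+C = (8, 3)+(3, 2)]
2. N_y = 5/2  [2·N = B+C = (8, 3)+(3, 2)]
   so N = (11/2, 5/2)

N = (11/2, 5/2)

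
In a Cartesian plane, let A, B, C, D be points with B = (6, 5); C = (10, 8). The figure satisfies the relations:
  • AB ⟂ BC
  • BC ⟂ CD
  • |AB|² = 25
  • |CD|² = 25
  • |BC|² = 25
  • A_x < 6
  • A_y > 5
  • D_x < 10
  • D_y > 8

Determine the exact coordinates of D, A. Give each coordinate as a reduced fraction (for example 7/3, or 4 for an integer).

1. D_x = 7  [[BC ⟂ CD ⇒ 4x+3y-64=0] ∩ [|D−(10, 8)|²=25]]
2. D_y = 12  [[BC ⟂ CD ⇒ 4x+3y-64=0] ∩ [|D−(10, 8)|²=25]]
   so D = (7, 12)
3. A_x = 3  [[AB ⟂ BC ⇒ -4x-3y+39=0] ∩ [|A−(6, 5)|²=25]]
4. A_y = 9  [[AB ⟂ BC ⇒ -4x-3y+39=0] ∩ [|A−(6, 5)|²=25]]
   so A = (3, 9)

D = (7, 12)
A = (3, 9)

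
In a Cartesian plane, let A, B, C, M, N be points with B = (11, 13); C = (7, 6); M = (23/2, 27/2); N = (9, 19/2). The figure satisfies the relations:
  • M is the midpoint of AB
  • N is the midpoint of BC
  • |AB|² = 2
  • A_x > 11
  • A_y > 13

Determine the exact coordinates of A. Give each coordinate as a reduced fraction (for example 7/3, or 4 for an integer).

A = (12, 14)

1. A_x = 12  [A = 2·M−B = 2·(23/2, 27/2)−(11, 13)]
2. A_y = 14  [A = 2·M−B = 2·(23/2, 27/2)−(11, 13)]
   so A = (12, 14)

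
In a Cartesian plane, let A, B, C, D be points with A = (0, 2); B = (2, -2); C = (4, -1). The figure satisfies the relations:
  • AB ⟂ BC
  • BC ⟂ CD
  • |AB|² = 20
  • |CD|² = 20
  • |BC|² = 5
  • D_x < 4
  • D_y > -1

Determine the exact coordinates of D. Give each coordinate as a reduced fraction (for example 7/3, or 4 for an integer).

1. D_x = 2  [[BC ⟂ CD ⇒ 2x+1y-7=0] ∩ [|D−(4, -1)|²=20]]
2. D_y = 3  [[BC ⟂ CD ⇒ 2x+1y-7=0] ∩ [|D−(4, -1)|²=20]]
   so D = (2, 3)

D = (2, 3)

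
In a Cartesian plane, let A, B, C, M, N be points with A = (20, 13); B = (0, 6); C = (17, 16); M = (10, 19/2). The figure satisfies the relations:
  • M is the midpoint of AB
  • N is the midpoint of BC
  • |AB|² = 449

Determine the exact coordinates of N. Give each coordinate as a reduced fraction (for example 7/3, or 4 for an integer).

1. N_x = 17/2  [2·N = B+C = (0, 6)+(17, 16)]
2. N_y = 11  [2·N = B+C = (0, 6)+(17, 16)]
   so N = (17/2, 11)

N = (17/2, 11)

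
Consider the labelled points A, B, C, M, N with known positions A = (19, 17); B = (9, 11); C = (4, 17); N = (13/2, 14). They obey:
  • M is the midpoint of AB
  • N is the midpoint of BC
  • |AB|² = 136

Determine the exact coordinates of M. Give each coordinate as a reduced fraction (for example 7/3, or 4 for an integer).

1. M_x = 14  [2·M = A+B = (19, 17)+(9, 11)]
2. M_y = 14  [2·M = A+B = (19, 17)+(9, 11)]
   so M = (14, 14)

M = (14, 14)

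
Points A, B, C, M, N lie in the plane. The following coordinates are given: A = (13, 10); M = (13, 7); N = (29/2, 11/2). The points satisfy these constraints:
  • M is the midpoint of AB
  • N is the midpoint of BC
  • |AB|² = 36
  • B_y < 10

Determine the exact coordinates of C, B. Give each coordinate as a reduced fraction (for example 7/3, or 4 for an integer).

1. B_x = 13  [B = 2·M−A = 2·(13, 7)−(13, 10)]
2. B_y = 4  [B = 2·M−A = 2·(13, 7)−(13, 10)]
   so B = (13, 4)
3. C_x = 16  [C = 2·N−B = 2·(29/2, 11/2)−(13, 4)]
4. C_y = 7  [C = 2·N−B = 2·(29/2, 11/2)−(13, 4)]
   so C = (16, 7)

C = (16, 7)
B = (13, 4)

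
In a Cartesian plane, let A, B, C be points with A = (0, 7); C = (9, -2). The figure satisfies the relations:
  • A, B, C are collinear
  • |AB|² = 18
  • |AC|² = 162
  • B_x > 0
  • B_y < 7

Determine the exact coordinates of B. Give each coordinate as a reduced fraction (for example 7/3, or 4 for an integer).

1. B_x = 3  [[A, B, C are collinear ⇒ -9x-9y+63=0] ∩ [|B−(0, 7)|²=18]]
2. B_y = 4  [[A, B, C are collinear ⇒ -9x-9y+63=0] ∩ [|B−(0, 7)|²=18]]
   so B = (3, 4)

B = (3, 4)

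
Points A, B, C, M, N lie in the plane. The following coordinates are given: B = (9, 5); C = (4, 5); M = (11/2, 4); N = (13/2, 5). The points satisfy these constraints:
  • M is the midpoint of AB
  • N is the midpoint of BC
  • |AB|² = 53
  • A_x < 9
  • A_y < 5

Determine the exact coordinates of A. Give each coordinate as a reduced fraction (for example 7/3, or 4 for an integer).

A = (2, 3)

1. A_x = 2  [A = 2·M−B = 2·(11/2, 4)−(9, 5)]
2. A_y = 3  [A = 2·M−B = 2·(11/2, 4)−(9, 5)]
   so A = (2, 3)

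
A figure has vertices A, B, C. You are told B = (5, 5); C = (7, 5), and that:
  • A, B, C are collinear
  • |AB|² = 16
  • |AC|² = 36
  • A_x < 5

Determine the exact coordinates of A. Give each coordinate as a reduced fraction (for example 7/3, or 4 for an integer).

1. A_x = 1  [[A, B, C are collinear ⇒ 2y-10=0] ∩ [|A−(5, 5)|²=16]]
2. A_y = 5  [[A, B, C are collinear ⇒ 2y-10=0] ∩ [|A−(5, 5)|²=16]]
   so A = (1, 5)

A = (1, 5)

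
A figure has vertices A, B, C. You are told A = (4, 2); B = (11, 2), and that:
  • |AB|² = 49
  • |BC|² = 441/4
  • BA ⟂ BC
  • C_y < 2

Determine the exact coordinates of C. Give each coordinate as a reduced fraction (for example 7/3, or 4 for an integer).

1. C_x = 11  [[BA ⟂ BC ⇒ -7x+77=0] ∩ [|C−(11, 2)|²=441/4]]
2. C_y = -17/2  [[BA ⟂ BC ⇒ -7x+77=0] ∩ [|C−(11, 2)|²=441/4]]
   so C = (11, -17/2)

C = (11, -17/2)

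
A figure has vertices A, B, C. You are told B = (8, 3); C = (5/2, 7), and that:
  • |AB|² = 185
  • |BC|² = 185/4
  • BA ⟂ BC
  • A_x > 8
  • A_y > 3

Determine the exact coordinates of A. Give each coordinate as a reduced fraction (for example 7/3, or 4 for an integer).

1. A_x = 16  [[BA ⟂ BC ⇒ -11/2x+4y+32=0] ∩ [|A−(8, 3)|²=185]]
2. A_y = 14  [[BA ⟂ BC ⇒ -11/2x+4y+32=0] ∩ [|A−(8, 3)|²=185]]
   so A = (16, 14)

A = (16, 14)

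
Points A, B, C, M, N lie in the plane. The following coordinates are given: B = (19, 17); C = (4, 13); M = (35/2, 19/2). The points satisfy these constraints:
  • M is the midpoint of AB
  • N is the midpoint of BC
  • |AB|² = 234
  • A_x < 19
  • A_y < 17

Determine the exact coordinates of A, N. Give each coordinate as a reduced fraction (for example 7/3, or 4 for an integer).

A = (16, 2)
N = (23/2, 15)

1. A_x = 16  [A = 2·M−B = 2·(35/2, 19/2)−(19, 17)]
2. A_y = 2  [A = 2·M−B = 2·(35/2, 19/2)−(19, 17)]
   so A = (16, 2)
3. N_x = 23/2  [2·N = B+C = (19, 17)+(4, 13)]
4. N_y = 15  [2·N = B+C = (19, 17)+(4, 13)]
   so N = (23/2, 15)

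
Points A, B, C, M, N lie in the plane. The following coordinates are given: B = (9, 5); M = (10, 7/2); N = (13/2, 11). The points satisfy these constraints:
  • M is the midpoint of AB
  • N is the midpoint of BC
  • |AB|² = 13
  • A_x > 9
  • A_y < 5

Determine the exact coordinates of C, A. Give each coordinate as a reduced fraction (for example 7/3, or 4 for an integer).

C = (4, 17)
A = (11, 2)

1. A_x = 11  [A = 2·M−B = 2·(10, 7/2)−(9, 5)]
2. A_y = 2  [A = 2·M−B = 2·(10, 7/2)−(9, 5)]
   so A = (11, 2)
3. C_x = 4  [C = 2·N−B = 2·(13/2, 11)−(9, 5)]
4. C_y = 17  [C = 2·N−B = 2·(13/2, 11)−(9, 5)]
   so C = (4, 17)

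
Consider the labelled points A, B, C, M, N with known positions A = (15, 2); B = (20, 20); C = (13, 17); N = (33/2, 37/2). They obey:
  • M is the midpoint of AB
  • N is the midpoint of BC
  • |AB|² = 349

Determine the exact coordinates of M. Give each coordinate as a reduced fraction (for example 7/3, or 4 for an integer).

M = (35/2, 11)

1. M_x = 35/2  [2·M = A+B = (15, 2)+(20, 20)]
2. M_y = 11  [2·M = A+B = (15, 2)+(20, 20)]
   so M = (35/2, 11)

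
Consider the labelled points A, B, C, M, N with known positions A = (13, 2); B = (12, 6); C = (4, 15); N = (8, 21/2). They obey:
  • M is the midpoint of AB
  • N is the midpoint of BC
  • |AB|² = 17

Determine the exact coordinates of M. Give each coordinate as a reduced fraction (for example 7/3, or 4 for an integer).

M = (25/2, 4)

1. M_x = 25/2  [2·M = A+B = (13, 2)+(12, 6)]
2. M_y = 4  [2·M = A+B = (13, 2)+(12, 6)]
   so M = (25/2, 4)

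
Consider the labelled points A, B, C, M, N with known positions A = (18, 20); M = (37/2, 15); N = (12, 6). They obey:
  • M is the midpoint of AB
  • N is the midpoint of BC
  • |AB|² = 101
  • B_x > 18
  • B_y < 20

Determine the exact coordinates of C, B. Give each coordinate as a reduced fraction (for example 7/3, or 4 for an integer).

C = (5, 2)
B = (19, 10)

1. B_x = 19  [B = 2·M−A = 2·(37/2, 15)−(18, 20)]
2. B_y = 10  [B = 2·M−A = 2·(37/2, 15)−(18, 20)]
   so B = (19, 10)
3. C_x = 5  [C = 2·N−B = 2·(12, 6)−(19, 10)]
4. C_y = 2  [C = 2·N−B = 2·(12, 6)−(19, 10)]
   so C = (5, 2)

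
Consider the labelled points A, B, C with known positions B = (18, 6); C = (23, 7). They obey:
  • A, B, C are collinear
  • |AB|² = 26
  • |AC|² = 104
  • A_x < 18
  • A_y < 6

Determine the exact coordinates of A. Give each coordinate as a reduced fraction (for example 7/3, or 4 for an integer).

1. A_x = 13  [[A, B, C are collinear ⇒ -1x+5y-12=0] ∩ [|A−(18, 6)|²=26]]
2. A_y = 5  [[A, B, C are collinear ⇒ -1x+5y-12=0] ∩ [|A−(18, 6)|²=26]]
   so A = (13, 5)

A = (13, 5)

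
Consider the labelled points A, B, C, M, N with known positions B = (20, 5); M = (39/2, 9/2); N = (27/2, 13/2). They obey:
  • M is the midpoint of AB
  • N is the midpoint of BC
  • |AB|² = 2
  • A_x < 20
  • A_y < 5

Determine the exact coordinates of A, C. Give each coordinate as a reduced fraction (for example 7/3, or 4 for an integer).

1. A_x = 19  [A = 2·M−B = 2·(39/2, 9/2)−(20, 5)]
2. A_y = 4  [A = 2·M−B = 2·(39/2, 9/2)−(20, 5)]
   so A = (19, 4)
3. C_x = 7  [C = 2·N−B = 2·(27/2, 13/2)−(20, 5)]
4. C_y = 8  [C = 2·N−B = 2·(27/2, 13/2)−(20, 5)]
   so C = (7, 8)

A = (19, 4)
C = (7, 8)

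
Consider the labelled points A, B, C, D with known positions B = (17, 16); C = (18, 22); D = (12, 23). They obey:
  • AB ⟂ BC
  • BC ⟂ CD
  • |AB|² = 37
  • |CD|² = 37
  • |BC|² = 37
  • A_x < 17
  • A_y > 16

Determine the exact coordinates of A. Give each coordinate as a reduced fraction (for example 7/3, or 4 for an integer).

A = (11, 17)

1. A_x = 11  [[AB ⟂ BC ⇒ -1x-6y+113=0] ∩ [|A−(17, 16)|²=37]]
2. A_y = 17  [[AB ⟂ BC ⇒ -1x-6y+113=0] ∩ [|A−(17, 16)|²=37]]
   so A = (11, 17)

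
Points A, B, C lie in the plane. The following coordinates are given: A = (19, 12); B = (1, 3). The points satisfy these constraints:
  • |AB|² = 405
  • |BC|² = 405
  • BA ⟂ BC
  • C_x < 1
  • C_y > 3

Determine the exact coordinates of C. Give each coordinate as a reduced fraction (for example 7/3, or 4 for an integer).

C = (-8, 21)

1. C_x = -8  [[BA ⟂ BC ⇒ 18x+9y-45=0] ∩ [|C−(1, 3)|²=405]]
2. C_y = 21  [[BA ⟂ BC ⇒ 18x+9y-45=0] ∩ [|C−(1, 3)|²=405]]
   so C = (-8, 21)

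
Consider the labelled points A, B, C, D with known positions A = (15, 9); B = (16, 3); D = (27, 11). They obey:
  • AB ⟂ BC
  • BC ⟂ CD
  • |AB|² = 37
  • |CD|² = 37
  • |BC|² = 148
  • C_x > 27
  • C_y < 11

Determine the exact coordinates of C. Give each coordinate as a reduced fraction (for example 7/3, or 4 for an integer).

C = (28, 5)

1. C_x = 28  [[AB ⟂ BC ⇒ 1x-6y+2=0] ∩ [|C−(27, 11)|²=37]]
2. C_y = 5  [[AB ⟂ BC ⇒ 1x-6y+2=0] ∩ [|C−(27, 11)|²=37]]
   so C = (28, 5)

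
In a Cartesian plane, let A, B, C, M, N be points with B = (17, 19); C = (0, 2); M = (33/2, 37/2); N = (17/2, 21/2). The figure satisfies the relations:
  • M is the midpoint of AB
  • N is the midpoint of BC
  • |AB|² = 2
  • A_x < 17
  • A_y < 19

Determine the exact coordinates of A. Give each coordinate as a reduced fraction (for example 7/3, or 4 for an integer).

A = (16, 18)

1. A_x = 16  [A = 2·M−B = 2·(33/2, 37/2)−(17, 19)]
2. A_y = 18  [A = 2·M−B = 2·(33/2, 37/2)−(17, 19)]
   so A = (16, 18)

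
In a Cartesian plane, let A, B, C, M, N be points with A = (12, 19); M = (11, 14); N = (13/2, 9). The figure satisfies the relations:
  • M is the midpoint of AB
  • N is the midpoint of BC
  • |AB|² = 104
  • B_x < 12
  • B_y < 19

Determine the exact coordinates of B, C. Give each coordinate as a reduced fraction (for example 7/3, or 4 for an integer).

B = (10, 9)
C = (3, 9)

1. B_x = 10  [B = 2·M−A = 2·(11, 14)−(12, 19)]
2. B_y = 9  [B = 2·M−A = 2·(11, 14)−(12, 19)]
   so B = (10, 9)
3. C_x = 3  [C = 2·N−B = 2·(13/2, 9)−(10, 9)]
4. C_y = 9  [C = 2·N−B = 2·(13/2, 9)−(10, 9)]
   so C = (3, 9)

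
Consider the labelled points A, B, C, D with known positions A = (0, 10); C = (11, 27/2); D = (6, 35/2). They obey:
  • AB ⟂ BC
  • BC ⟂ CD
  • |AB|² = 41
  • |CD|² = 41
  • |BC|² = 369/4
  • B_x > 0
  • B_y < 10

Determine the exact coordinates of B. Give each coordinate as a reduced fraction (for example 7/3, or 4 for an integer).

B = (5, 6)

1. B_x = 5  [[BC ⟂ CD ⇒ 5x-4y-1=0] ∩ [|B−(0, 10)|²=41]]
2. B_y = 6  [[BC ⟂ CD ⇒ 5x-4y-1=0] ∩ [|B−(0, 10)|²=41]]
   so B = (5, 6)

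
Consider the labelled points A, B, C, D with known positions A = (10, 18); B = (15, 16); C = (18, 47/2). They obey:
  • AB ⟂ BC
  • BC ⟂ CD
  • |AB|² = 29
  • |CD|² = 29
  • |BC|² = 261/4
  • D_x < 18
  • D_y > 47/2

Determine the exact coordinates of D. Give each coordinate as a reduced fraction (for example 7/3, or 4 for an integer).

1. D_x = 13  [[BC ⟂ CD ⇒ 3x+15/2y-921/4=0] ∩ [|D−(18, 47/2)|²=29]]
2. D_y = 51/2  [[BC ⟂ CD ⇒ 3x+15/2y-921/4=0] ∩ [|D−(18, 47/2)|²=29]]
   so D = (13, 51/2)

D = (13, 51/2)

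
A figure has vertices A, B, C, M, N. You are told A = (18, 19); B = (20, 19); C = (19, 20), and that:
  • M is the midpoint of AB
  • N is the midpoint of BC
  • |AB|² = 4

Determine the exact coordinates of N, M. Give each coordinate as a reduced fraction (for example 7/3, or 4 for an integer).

1. M_x = 19  [2·M = A+B = (18, 19)+(20, 19)]
2. M_y = 19  [2·M = A+B = (18, 19)+(20, 19)]
   so M = (19, 19)
3. N_x = 39/2  [2·N = B+C = (20, 19)+(19, 20)]
4. N_y = 39/2  [2·N = B+C = (20, 19)+(19, 20)]
   so N = (39/2, 39/2)

N = (39/2, 39/2)
M = (19, 19)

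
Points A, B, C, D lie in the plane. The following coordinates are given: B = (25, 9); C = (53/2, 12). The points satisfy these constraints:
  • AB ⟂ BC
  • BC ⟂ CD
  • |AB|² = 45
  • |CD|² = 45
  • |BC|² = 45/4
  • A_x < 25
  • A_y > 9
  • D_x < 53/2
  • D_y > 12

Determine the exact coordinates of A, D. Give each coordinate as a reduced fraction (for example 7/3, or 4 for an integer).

1. A_x = 19  [[AB ⟂ BC ⇒ -3/2x-3y+129/2=0] ∩ [|A−(25, 9)|²=45]]
2. A_y = 12  [[AB ⟂ BC ⇒ -3/2x-3y+129/2=0] ∩ [|A−(25, 9)|²=45]]
   so A = (19, 12)
3. D_x = 41/2  [[BC ⟂ CD ⇒ 3/2x+3y-303/4=0] ∩ [|D−(53/2, 12)|²=45]]
4. D_y = 15  [[BC ⟂ CD ⇒ 3/2x+3y-303/4=0] ∩ [|D−(53/2, 12)|²=45]]
   so D = (41/2, 15)

A = (19, 12)
D = (41/2, 15)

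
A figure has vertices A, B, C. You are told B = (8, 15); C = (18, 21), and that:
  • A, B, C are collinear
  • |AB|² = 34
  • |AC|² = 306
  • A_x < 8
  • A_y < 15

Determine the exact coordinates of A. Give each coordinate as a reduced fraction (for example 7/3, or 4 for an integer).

1. A_x = 3  [[A, B, C are collinear ⇒ -6x+10y-102=0] ∩ [|A−(8, 15)|²=34]]
2. A_y = 12  [[A, B, C are collinear ⇒ -6x+10y-102=0] ∩ [|A−(8, 15)|²=34]]
   so A = (3, 12)

A = (3, 12)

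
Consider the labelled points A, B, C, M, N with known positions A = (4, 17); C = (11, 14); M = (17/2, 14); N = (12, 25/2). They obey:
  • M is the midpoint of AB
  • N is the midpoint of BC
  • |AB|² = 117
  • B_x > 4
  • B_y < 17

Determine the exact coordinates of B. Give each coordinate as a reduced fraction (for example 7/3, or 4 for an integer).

1. B_x = 13  [B = 2·M−A = 2·(17/2, 14)−(4, 17)]
2. B_y = 11  [B = 2·M−A = 2·(17/2, 14)−(4, 17)]
   so B = (13, 11)

B = (13, 11)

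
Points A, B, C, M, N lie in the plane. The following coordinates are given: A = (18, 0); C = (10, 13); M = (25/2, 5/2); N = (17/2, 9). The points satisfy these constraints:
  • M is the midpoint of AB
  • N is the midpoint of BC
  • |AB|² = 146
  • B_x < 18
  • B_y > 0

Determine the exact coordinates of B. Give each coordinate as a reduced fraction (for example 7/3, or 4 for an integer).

B = (7, 5)

1. B_x = 7  [B = 2·M−A = 2·(25/2, 5/2)−(18, 0)]
2. B_y = 5  [B = 2·M−A = 2·(25/2, 5/2)−(18, 0)]
   so B = (7, 5)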